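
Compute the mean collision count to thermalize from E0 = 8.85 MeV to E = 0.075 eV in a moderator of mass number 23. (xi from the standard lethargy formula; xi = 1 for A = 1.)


xi = 1 + (A-1)^2/(2A)*ln((A-1)/(A+1)) = 0.08448899 (for A = 23)
n = ln(E0/E) / xi
n = ln(8.85e6 / 0.075) / 0.08448899
n = ln(1.180000e+08) / 0.08448899 = 219.98

219.98


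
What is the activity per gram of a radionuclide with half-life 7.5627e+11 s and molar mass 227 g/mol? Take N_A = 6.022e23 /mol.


lambda = ln(2) / t_half = ln(2) / 7.5627e+11 = 9.165340e-13 /s
SA = lambda * N_A / M
SA = 9.165340e-13 * 6.022e23 / 227
SA = 2.4314e+09 Bq/g

2.4314e+09


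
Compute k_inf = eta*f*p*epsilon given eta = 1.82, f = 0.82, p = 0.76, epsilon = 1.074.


k_inf = eta * f * p * epsilon
k_inf = 1.82 * 0.82 * 0.76 * 1.074
k_inf = 1.2182

1.2182


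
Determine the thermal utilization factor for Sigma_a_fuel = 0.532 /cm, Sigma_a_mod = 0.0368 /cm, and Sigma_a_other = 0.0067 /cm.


f = Sigma_a_fuel / (Sigma_a_fuel + Sigma_a_mod + Sigma_a_other)
f = 0.532 / (0.532 + 0.0368 + 0.0067)
f = 0.92441

0.92441


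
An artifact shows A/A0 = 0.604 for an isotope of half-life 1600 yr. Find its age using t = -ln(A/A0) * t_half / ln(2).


lambda = ln(2) / t_half = ln(2) / 1600 = 4.332170e-04 /yr
t = -ln(A/A0) / lambda
t = -ln(0.604) / 4.332170e-04
t = 1163.8 yr

1163.8


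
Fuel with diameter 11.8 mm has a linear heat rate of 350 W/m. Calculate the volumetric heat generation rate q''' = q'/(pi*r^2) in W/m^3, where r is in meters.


r = D / 2 / 1000 = 11.8 / 2 / 1000 = 0.0059 m
q''' = q' / (pi * r^2)
q''' = 350 / (pi * 0.0059^2)
q''' = 3.2005e+06 W/m^3

3.2005e+06


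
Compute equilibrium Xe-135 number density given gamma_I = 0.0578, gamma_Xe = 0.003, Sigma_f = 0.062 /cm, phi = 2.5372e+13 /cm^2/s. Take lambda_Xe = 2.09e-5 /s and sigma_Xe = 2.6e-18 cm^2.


Xe_eq = (gamma_I + gamma_Xe) * Sigma_f * phi / (lambda_Xe + sigma_Xe * phi)
Numerator = (0.0578 + 0.003) * 0.062 * 2.5372e+13 = 9.564229e+10
Denominator = 2.09e-5 + 2.6e-18 * 2.5372e+13 = 8.686720e-05
Xe_eq = 9.564229e+10 / 8.686720e-05 = 1.1010e+15 /cm^3

1.1010e+15


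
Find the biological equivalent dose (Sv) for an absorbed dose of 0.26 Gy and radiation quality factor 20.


H = D * Q
H = 0.26 * 20
H = 5.2000 Sv

5.2000


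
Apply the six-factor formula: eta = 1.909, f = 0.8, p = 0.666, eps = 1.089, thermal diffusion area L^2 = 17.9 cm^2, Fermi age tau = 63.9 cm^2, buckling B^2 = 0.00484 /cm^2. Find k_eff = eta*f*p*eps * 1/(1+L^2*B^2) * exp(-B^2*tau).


k_inf = eta*f*p*eps = 1.909*0.8*0.666*1.089 = 1.107638
P_TNL = 1/(1 + L^2*B^2) = 1/(1 + 17.9*0.00484) = 0.9202714
P_FNL = exp(-B^2*tau) = exp(-0.00484*63.9) = 0.7339782
k_eff = k_inf * P_TNL * P_FNL = 1.107638 * 0.9202714 * 0.7339782
k_eff = 0.74816

0.74816


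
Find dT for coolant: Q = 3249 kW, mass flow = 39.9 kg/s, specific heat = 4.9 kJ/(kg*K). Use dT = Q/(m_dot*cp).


dT = Q / (m_dot * cp)
dT = 3249 / (39.9 * 4.9)
dT = 16.618 C

16.618


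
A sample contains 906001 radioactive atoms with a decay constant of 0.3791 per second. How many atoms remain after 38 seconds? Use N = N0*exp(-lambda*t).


N = N0 * exp(-lambda * t)
N = 906001 * exp(-0.3791 * 38)
N = 0.50208

0.50208


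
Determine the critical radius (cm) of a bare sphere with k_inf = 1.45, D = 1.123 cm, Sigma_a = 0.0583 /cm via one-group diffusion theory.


L^2 = D / Sigma_a = 1.123 / 0.0583 = 19.26244 cm^2
B_m^2 = (k_inf - 1) / L^2 = (1.45 - 1) / 19.26244 = 0.02336153 /cm^2
For a bare sphere: B_g = pi/R, so R_c = pi / sqrt(B_m^2)
R_c = pi / sqrt(0.02336153) = 20.554 cm

20.554


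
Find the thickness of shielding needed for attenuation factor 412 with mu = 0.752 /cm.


x = ln(factor) / mu
x = ln(412) / 0.752
x = 8.0067 cm

8.0067


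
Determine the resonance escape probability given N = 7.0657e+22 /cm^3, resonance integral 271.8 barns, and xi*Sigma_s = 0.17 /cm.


p = exp(-N * I * 1e-24 / (xi*Sigma_s))
p = exp(-7.0657e+22 * 271.8 * 1e-24 / 0.17)
p = 8.6814e-50

8.6814e-50


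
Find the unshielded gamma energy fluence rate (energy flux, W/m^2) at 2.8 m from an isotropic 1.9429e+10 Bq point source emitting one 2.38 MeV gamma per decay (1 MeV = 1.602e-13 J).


psi = A * E * 1.602e-13 / (4*pi*r^2)
psi = 1.9429e+10 * 2.38 * 1.602e-13 / (4*pi*2.8^2)
psi = 7.5191e-05 W/m^2

7.5191e-05


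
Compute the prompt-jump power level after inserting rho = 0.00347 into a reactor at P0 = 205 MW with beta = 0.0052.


P1/P0 = beta / (beta - rho)
P1/P0 = 0.0052 / (0.0052 - 0.00347) = 3.005780
P1 = 205 * 3.005780 = 616.18 MW

616.18


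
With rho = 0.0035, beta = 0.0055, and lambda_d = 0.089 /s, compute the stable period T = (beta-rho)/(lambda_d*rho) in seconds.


T = (beta - rho) / (lambda_d * rho)
T = (0.0055 - 0.0035) / (0.089 * 0.0035)
T = 6.4205 s

6.4205


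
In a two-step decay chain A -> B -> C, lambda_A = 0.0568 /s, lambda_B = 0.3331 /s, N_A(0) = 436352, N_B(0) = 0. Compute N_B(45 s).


N_B(t) = lambda_A * N_A0 / (lambda_B - lambda_A) * [exp(-lambda_A*t) - exp(-lambda_B*t)]
exp(-0.0568*45) = 0.07761458; exp(-0.3331*45) = 3.091312e-07
N_B = 0.0568 * 436352 / (0.3331 - 0.0568) * (0.07761458 - 3.091312e-07)
N_B = 6962.2

6962.2


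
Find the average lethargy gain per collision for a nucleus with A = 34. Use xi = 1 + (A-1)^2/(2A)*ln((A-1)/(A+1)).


xi = 1 + (A-1)^2/(2A) * ln((A-1)/(A+1))
xi = 1 + (34-1)^2/(2*34) * ln((34-1)/(34 +1))
xi = 0.057687

0.057687


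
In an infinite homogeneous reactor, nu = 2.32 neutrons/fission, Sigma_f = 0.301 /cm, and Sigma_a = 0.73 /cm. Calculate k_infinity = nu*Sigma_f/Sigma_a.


k_inf = nu * Sigma_f / Sigma_a
k_inf = 2.32 * 0.301 / 0.73
k_inf = 0.95660

0.95660


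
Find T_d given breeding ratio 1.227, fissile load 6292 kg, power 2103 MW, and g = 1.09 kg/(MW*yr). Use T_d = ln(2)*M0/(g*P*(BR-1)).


Breeding gain G = BR - 1 = 1.227 - 1 = 0.227
Fissile production rate = g * P * G = 1.09 * 2103 * 0.227 = 520.34529 kg/yr
T_d = ln(2) * M0 / (g * P * G)
T_d = ln(2) * 6292 / 520.34529 = 8.3815 yr

8.3815


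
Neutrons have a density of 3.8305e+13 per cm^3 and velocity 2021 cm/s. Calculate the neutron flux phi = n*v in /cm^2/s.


phi = n * v
phi = 3.8305e+13 * 2021
phi = 7.7414e+16 /cm^2/s

7.7414e+16


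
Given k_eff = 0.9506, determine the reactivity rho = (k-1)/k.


rho = (k_eff - 1) / k_eff
rho = (0.9506 - 1) / 0.9506
rho = -0.051967

-0.051967


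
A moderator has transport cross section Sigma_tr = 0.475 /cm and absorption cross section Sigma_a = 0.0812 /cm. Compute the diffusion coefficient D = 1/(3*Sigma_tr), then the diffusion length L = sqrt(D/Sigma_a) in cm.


D = 1 / (3 * Sigma_tr) = 1 / (3 * 0.475) = 0.7017544 cm
L = sqrt(D / Sigma_a)
L = sqrt(0.7017544 / 0.0812)
L = 2.9398 cm

2.9398


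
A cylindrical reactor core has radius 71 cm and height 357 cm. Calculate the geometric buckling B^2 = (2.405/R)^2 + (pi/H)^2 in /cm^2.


B^2 = (2.405/R)^2 + (pi/H)^2
B^2 = (2.405/71)^2 + (pi/357)^2
B^2 = 0.0012248 /cm^2

0.0012248


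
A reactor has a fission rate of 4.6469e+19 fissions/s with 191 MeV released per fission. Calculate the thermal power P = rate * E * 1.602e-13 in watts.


P = fission_rate * E_MeV * 1.602e-13
P = 4.6469e+19 * 191 * 1.602e-13
P = 1.4219e+09 W

1.4219e+09


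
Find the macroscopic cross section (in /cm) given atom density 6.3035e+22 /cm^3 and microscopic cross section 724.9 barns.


Sigma = N * sigma_barns * 1e-24
Sigma = 6.3035e+22 * 724.9 * 1e-24
Sigma = 45.694 /cm

45.694


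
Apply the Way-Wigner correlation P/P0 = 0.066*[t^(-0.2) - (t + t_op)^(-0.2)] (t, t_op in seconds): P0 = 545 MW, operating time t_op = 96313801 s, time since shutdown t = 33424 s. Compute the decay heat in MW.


P/P0 = 0.066 * [t^(-0.2) - (t + t_op)^(-0.2)]
P/P0 = 0.066 * [33424^(-0.2) - (33424 + 96313801)^(-0.2)]
P/P0 = 0.066 * [0.1245054 - 0.02530650] = 0.006547127
P = 545 * 0.006547127 = 3.5682 MW

3.5682


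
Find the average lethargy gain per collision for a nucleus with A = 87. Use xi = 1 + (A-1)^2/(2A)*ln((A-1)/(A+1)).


xi = 1 + (A-1)^2/(2A) * ln((A-1)/(A+1))
xi = 1 + (87-1)^2/(2*87) * ln((87-1)/(87 +1))
xi = 0.022813

0.022813


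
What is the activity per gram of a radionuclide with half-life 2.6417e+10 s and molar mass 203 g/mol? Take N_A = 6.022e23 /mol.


lambda = ln(2) / t_half = ln(2) / 2.6417e+10 = 2.623868e-11 /s
SA = lambda * N_A / M
SA = 2.623868e-11 * 6.022e23 / 203
SA = 7.7837e+10 Bq/g

7.7837e+10


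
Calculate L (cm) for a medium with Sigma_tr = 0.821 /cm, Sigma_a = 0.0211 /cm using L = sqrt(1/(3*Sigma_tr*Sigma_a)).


D = 1 / (3 * Sigma_tr) = 1 / (3 * 0.821) = 0.4060089 cm
L = sqrt(D / Sigma_a)
L = sqrt(0.4060089 / 0.0211)
L = 4.3866 cm

4.3866


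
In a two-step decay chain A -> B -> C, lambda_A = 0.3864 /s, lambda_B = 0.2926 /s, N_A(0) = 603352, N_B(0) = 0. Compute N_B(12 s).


N_B(t) = lambda_A * N_A0 / (lambda_B - lambda_A) * [exp(-lambda_A*t) - exp(-lambda_B*t)]
exp(-0.3864*12) = 0.009688652; exp(-0.2926*12) = 0.02986106
N_B = 0.3864 * 603352 / (0.2926 - 0.3864) * (0.009688652 - 0.02986106)
N_B = 50138

50138


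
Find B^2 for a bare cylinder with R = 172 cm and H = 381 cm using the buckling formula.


B^2 = (2.405/R)^2 + (pi/H)^2
B^2 = (2.405/172)^2 + (pi/381)^2
B^2 = 2.6350e-04 /cm^2

2.6350e-04


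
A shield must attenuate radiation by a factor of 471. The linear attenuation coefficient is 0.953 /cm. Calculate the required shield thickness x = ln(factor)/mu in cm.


x = ln(factor) / mu
x = ln(471) / 0.953
x = 6.4584 cm

6.4584


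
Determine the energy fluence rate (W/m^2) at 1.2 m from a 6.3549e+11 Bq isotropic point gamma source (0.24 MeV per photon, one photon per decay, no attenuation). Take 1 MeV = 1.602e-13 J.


psi = A * E * 1.602e-13 / (4*pi*r^2)
psi = 6.3549e+11 * 0.24 * 1.602e-13 / (4*pi*1.2^2)
psi = 0.0013502 W/m^2

0.0013502


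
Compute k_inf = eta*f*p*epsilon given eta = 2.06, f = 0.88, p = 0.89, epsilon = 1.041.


k_inf = eta * f * p * epsilon
k_inf = 2.06 * 0.88 * 0.89 * 1.041
k_inf = 1.6795

1.6795


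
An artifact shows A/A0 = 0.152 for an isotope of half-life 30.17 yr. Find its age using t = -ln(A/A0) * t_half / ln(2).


lambda = ln(2) / t_half = ln(2) / 30.17 = 0.02297472 /yr
t = -ln(A/A0) / lambda
t = -ln(0.152) / 0.02297472
t = 81.998 yr

81.998


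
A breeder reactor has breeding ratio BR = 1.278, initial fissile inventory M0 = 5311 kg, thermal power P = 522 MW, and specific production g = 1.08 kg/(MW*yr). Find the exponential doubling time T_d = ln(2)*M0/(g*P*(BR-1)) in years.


Breeding gain G = BR - 1 = 1.278 - 1 = 0.278
Fissile production rate = g * P * G = 1.08 * 522 * 0.278 = 156.72528 kg/yr
T_d = ln(2) * M0 / (g * P * G)
T_d = ln(2) * 5311 / 156.72528 = 23.489 yr

23.489


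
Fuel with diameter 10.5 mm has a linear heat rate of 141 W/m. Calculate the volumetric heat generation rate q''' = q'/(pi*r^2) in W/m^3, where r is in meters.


r = D / 2 / 1000 = 10.5 / 2 / 1000 = 0.00525 m
q''' = q' / (pi * r^2)
q''' = 141 / (pi * 0.00525^2)
q''' = 1.6284e+06 W/m^3

1.6284e+06


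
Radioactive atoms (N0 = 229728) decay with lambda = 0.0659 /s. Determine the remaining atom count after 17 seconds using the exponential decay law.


N = N0 * exp(-lambda * t)
N = 229728 * exp(-0.0659 * 17)
N = 74933

74933


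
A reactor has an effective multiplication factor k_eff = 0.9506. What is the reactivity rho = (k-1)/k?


rho = (k_eff - 1) / k_eff
rho = (0.9506 - 1) / 0.9506
rho = -0.051967

-0.051967


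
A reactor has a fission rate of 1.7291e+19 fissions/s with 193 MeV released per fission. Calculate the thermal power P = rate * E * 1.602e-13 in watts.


P = fission_rate * E_MeV * 1.602e-13
P = 1.7291e+19 * 193 * 1.602e-13
P = 5.3461e+08 W

5.3461e+08


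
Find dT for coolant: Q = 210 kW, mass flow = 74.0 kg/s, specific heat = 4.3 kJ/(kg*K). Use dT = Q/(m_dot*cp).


dT = Q / (m_dot * cp)
dT = 210 / (74.0 * 4.3)
dT = 0.65996 C

0.65996


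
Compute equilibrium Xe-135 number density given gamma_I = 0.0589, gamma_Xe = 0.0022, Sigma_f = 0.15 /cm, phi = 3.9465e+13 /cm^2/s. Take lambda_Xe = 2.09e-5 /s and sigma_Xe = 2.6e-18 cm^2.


Xe_eq = (gamma_I + gamma_Xe) * Sigma_f * phi / (lambda_Xe + sigma_Xe * phi)
Numerator = (0.0589 + 0.0022) * 0.15 * 3.9465e+13 = 3.616967e+11
Denominator = 2.09e-5 + 2.6e-18 * 3.9465e+13 = 1.235090e-04
Xe_eq = 3.616967e+11 / 1.235090e-04 = 2.9285e+15 /cm^3

2.9285e+15


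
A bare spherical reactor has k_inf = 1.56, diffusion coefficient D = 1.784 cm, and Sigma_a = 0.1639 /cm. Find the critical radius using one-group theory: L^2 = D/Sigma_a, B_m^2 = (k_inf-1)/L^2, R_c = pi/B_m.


L^2 = D / Sigma_a = 1.784 / 0.1639 = 10.88469 cm^2
B_m^2 = (k_inf - 1) / L^2 = (1.56 - 1) / 10.88469 = 0.05144841 /cm^2
For a bare sphere: B_g = pi/R, so R_c = pi / sqrt(B_m^2)
R_c = pi / sqrt(0.05144841) = 13.850 cm

13.850


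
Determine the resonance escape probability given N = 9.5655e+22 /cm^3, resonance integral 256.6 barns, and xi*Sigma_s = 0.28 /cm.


p = exp(-N * I * 1e-24 / (xi*Sigma_s))
p = exp(-9.5655e+22 * 256.6 * 1e-24 / 0.28)
p = 8.4981e-39

8.4981e-39


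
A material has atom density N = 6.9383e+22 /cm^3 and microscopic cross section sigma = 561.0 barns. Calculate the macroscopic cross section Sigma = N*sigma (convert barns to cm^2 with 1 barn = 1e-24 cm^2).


Sigma = N * sigma_barns * 1e-24
Sigma = 6.9383e+22 * 561.0 * 1e-24
Sigma = 38.924 /cm

38.924


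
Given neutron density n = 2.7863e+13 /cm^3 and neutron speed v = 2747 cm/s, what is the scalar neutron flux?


phi = n * v
phi = 2.7863e+13 * 2747
phi = 7.6540e+16 /cm^2/s

7.6540e+16


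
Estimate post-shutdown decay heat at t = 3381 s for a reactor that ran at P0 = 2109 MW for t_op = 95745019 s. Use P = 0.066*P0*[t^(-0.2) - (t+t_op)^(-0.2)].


P/P0 = 0.066 * [t^(-0.2) - (t + t_op)^(-0.2)]
P/P0 = 0.066 * [3381^(-0.2) - (3381 + 95745019)^(-0.2)]
P/P0 = 0.066 * [0.1968752 - 0.02533808] = 0.01132145
P = 2109 * 0.01132145 = 23.877 MW

23.877


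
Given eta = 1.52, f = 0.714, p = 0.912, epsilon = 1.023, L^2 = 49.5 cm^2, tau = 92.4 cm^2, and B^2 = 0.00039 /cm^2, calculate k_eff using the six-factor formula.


k_inf = eta*f*p*eps = 1.52*0.714*0.912*1.023 = 1.012540
P_TNL = 1/(1 + L^2*B^2) = 1/(1 + 49.5*0.00039) = 0.9810606
P_FNL = exp(-B^2*tau) = exp(-0.00039*92.4) = 0.9646056
k_eff = k_inf * P_TNL * P_FNL = 1.012540 * 0.9810606 * 0.9646056
k_eff = 0.95820

0.95820


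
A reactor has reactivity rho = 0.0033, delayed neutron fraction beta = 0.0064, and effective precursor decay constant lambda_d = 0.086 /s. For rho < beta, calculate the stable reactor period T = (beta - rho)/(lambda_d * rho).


T = (beta - rho) / (lambda_d * rho)
T = (0.0064 - 0.0033) / (0.086 * 0.0033)
T = 10.923 s

10.923


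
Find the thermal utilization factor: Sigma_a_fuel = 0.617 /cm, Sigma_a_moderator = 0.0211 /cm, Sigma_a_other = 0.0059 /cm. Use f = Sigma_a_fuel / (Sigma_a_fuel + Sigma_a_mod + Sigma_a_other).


f = Sigma_a_fuel / (Sigma_a_fuel + Sigma_a_mod + Sigma_a_other)
f = 0.617 / (0.617 + 0.0211 + 0.0059)
f = 0.95807

0.95807


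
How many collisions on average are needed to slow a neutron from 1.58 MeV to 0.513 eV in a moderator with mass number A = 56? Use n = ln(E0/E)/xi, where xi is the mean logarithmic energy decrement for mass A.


xi = 1 + (A-1)^2/(2A)*ln((A-1)/(A+1)) = 0.03529286 (for A = 56)
n = ln(E0/E) / xi
n = ln(1.58e6 / 0.513) / 0.03529286
n = ln(3.079922e+06) / 0.03529286 = 423.33

423.33


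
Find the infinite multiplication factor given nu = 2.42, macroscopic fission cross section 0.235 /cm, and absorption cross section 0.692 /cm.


k_inf = nu * Sigma_f / Sigma_a
k_inf = 2.42 * 0.235 / 0.692
k_inf = 0.82182

0.82182


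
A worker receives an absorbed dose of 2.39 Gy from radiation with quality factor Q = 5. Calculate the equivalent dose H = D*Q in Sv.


H = D * Q
H = 2.39 * 5
H = 11.950 Sv

11.950


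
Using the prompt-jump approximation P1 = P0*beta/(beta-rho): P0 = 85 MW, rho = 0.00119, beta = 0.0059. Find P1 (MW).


P1/P0 = beta / (beta - rho)
P1/P0 = 0.0059 / (0.0059 - 0.00119) = 1.252654
P1 = 85 * 1.252654 = 106.48 MW

106.48


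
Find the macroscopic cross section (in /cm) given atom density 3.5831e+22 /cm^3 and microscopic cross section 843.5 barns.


Sigma = N * sigma_barns * 1e-24
Sigma = 3.5831e+22 * 843.5 * 1e-24
Sigma = 30.223 /cm

30.223


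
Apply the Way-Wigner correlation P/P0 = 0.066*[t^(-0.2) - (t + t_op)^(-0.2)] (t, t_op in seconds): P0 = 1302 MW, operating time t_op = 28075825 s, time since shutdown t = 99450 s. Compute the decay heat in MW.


P/P0 = 0.066 * [t^(-0.2) - (t + t_op)^(-0.2)]
P/P0 = 0.066 * [99450^(-0.2) - (99450 + 28075825)^(-0.2)]
P/P0 = 0.066 * [0.1001104 - 0.03236133] = 0.004471439
P = 1302 * 0.004471439 = 5.8218 MW

5.8218


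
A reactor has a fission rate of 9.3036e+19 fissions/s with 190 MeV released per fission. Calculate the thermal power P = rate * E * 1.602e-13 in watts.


P = fission_rate * E_MeV * 1.602e-13
P = 9.3036e+19 * 190 * 1.602e-13
P = 2.8318e+09 W

2.8318e+09


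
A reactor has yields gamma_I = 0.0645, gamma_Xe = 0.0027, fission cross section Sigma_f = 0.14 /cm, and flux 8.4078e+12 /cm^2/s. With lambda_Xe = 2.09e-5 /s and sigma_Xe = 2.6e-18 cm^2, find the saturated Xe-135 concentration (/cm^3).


Xe_eq = (gamma_I + gamma_Xe) * Sigma_f * phi / (lambda_Xe + sigma_Xe * phi)
Numerator = (0.0645 + 0.0027) * 0.14 * 8.4078e+12 = 7.910058e+10
Denominator = 2.09e-5 + 2.6e-18 * 8.4078e+12 = 4.276028e-05
Xe_eq = 7.910058e+10 / 4.276028e-05 = 1.8499e+15 /cm^3

1.8499e+15


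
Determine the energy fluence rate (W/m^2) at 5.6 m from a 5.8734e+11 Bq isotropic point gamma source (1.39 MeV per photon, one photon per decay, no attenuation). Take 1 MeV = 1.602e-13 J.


psi = A * E * 1.602e-13 / (4*pi*r^2)
psi = 5.8734e+11 * 1.39 * 1.602e-13 / (4*pi*5.6^2)
psi = 3.3188e-04 W/m^2

3.3188e-04


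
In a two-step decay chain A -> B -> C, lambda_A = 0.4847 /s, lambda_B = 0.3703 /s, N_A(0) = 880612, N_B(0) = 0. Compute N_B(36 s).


N_B(t) = lambda_A * N_A0 / (lambda_B - lambda_A) * [exp(-lambda_A*t) - exp(-lambda_B*t)]
exp(-0.4847*36) = 2.641853e-08; exp(-0.3703*36) = 1.623705e-06
N_B = 0.4847 * 880612 / (0.3703 - 0.4847) * (2.641853e-08 - 1.623705e-06)
N_B = 5.9596

5.9596


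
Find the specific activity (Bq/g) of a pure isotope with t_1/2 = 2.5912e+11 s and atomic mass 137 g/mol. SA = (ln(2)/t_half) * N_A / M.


lambda = ln(2) / t_half = ln(2) / 2.5912e+11 = 2.675005e-12 /s
SA = lambda * N_A / M
SA = 2.675005e-12 * 6.022e23 / 137
SA = 1.1758e+10 Bq/g

1.1758e+10


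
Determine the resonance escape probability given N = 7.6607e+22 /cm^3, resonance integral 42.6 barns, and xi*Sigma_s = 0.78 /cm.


p = exp(-N * I * 1e-24 / (xi*Sigma_s))
p = exp(-7.6607e+22 * 42.6 * 1e-24 / 0.78)
p = 0.015239

0.015239


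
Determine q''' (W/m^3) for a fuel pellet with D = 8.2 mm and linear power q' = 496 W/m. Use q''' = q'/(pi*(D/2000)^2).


r = D / 2 / 1000 = 8.2 / 2 / 1000 = 0.0041 m
q''' = q' / (pi * r^2)
q''' = 496 / (pi * 0.0041^2)
q''' = 9.3921e+06 W/m^3

9.3921e+06


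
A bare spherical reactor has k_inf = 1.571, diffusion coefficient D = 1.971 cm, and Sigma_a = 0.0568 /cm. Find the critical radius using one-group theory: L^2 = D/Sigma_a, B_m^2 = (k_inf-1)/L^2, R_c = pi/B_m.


L^2 = D / Sigma_a = 1.971 / 0.0568 = 34.70070 cm^2
B_m^2 = (k_inf - 1) / L^2 = (1.571 - 1) / 34.70070 = 0.01645500 /cm^2
For a bare sphere: B_g = pi/R, so R_c = pi / sqrt(B_m^2)
R_c = pi / sqrt(0.01645500) = 24.491 cm

24.491


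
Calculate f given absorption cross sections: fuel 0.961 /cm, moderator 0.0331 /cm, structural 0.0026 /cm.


f = Sigma_a_fuel / (Sigma_a_fuel + Sigma_a_mod + Sigma_a_other)
f = 0.961 / (0.961 + 0.0331 + 0.0026)
f = 0.96418

0.96418


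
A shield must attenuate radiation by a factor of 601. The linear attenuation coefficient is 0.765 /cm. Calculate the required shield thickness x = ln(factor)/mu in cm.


x = ln(factor) / mu
x = ln(601) / 0.765
x = 8.3642 cm

8.3642


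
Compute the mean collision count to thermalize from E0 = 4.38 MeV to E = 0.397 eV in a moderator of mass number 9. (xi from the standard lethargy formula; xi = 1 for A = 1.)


xi = 1 + (A-1)^2/(2A)*ln((A-1)/(A+1)) = 0.2066007 (for A = 9)
n = ln(E0/E) / xi
n = ln(4.38e6 / 0.397) / 0.2066007
n = ln(1.103275e+07) / 0.2066007 = 78.491

78.491


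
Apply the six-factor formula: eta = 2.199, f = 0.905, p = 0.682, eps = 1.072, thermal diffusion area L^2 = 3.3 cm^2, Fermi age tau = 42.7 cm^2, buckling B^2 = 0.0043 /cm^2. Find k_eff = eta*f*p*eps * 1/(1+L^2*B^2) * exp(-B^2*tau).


k_inf = eta*f*p*eps = 2.199*0.905*0.682*1.072 = 1.454966
P_TNL = 1/(1 + L^2*B^2) = 1/(1 + 3.3*0.0043) = 0.9860085
P_FNL = exp(-B^2*tau) = exp(-0.0043*42.7) = 0.8322603
k_eff = k_inf * P_TNL * P_FNL = 1.454966 * 0.9860085 * 0.8322603
k_eff = 1.1940

1.1940


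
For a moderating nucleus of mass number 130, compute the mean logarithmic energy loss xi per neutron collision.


xi = 1 + (A-1)^2/(2A) * ln((A-1)/(A+1))
xi = 1 + (130-1)^2/(2*130) * ln((130-1)/(130 +1))
xi = 0.015306

0.015306


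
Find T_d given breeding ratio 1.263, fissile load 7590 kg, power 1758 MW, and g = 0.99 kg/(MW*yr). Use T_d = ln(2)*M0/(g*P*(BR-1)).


Breeding gain G = BR - 1 = 1.263 - 1 = 0.263
Fissile production rate = g * P * G = 0.99 * 1758 * 0.263 = 457.73046 kg/yr
T_d = ln(2) * M0 / (g * P * G)
T_d = ln(2) * 7590 / 457.73046 = 11.494 yr

11.494


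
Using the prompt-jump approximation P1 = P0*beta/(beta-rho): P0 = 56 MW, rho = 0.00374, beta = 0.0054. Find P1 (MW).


P1/P0 = beta / (beta - rho)
P1/P0 = 0.0054 / (0.0054 - 0.00374) = 3.253012
P1 = 56 * 3.253012 = 182.17 MW

182.17


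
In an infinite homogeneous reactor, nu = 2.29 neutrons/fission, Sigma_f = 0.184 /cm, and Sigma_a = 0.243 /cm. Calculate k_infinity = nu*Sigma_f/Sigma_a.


k_inf = nu * Sigma_f / Sigma_a
k_inf = 2.29 * 0.184 / 0.243
k_inf = 1.7340

1.7340


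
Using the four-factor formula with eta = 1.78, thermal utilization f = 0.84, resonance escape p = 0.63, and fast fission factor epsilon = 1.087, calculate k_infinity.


k_inf = eta * f * p * epsilon
k_inf = 1.78 * 0.84 * 0.63 * 1.087
k_inf = 1.0239

1.0239


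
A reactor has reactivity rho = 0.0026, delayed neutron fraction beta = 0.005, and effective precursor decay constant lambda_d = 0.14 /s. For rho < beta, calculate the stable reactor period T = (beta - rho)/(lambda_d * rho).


T = (beta - rho) / (lambda_d * rho)
T = (0.005 - 0.0026) / (0.14 * 0.0026)
T = 6.5934 s

6.5934


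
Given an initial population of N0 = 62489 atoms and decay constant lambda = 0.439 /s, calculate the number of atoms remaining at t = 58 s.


N = N0 * exp(-lambda * t)
N = 62489 * exp(-0.439 * 58)
N = 5.4676e-07

5.4676e-07


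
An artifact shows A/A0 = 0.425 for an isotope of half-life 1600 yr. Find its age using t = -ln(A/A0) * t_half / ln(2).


lambda = ln(2) / t_half = ln(2) / 1600 = 4.332170e-04 /yr
t = -ln(A/A0) / lambda
t = -ln(0.425) / 4.332170e-04
t = 1975.1 yr

1975.1


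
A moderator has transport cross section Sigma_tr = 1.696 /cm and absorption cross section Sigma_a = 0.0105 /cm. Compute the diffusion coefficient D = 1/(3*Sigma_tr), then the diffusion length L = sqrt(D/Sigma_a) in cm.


D = 1 / (3 * Sigma_tr) = 1 / (3 * 1.696) = 0.1965409 cm
L = sqrt(D / Sigma_a)
L = sqrt(0.1965409 / 0.0105)
L = 4.3265 cm

4.3265


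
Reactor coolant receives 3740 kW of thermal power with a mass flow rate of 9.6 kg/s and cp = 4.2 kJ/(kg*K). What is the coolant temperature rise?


dT = Q / (m_dot * cp)
dT = 3740 / (9.6 * 4.2)
dT = 92.758 C

92.758


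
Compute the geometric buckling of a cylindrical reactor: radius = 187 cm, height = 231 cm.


B^2 = (2.405/R)^2 + (pi/H)^2
B^2 = (2.405/187)^2 + (pi/231)^2
B^2 = 3.5036e-04 /cm^2

3.5036e-04


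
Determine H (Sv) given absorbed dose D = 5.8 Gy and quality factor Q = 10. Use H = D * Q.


H = D * Q
H = 5.8 * 10
H = 58.000 Sv

58.000


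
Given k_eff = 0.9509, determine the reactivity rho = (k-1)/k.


rho = (k_eff - 1) / k_eff
rho = (0.9509 - 1) / 0.9509
rho = -0.051635

-0.051635


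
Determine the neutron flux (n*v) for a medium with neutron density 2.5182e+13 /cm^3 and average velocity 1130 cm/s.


phi = n * v
phi = 2.5182e+13 * 1130
phi = 2.8456e+16 /cm^2/s

2.8456e+16


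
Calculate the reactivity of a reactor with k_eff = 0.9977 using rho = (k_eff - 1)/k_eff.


rho = (k_eff - 1) / k_eff
rho = (0.9977 - 1) / 0.9977
rho = -0.0023053

-0.0023053


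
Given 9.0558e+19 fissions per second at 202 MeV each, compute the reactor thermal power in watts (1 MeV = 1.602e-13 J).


P = fission_rate * E_MeV * 1.602e-13
P = 9.0558e+19 * 202 * 1.602e-13
P = 2.9305e+09 W

2.9305e+09


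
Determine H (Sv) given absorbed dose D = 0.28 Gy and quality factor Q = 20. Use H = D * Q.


H = D * Q
H = 0.28 * 20
H = 5.6000 Sv

5.6000


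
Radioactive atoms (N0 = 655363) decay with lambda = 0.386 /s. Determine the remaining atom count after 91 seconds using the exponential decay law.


N = N0 * exp(-lambda * t)
N = 655363 * exp(-0.386 * 91)
N = 3.6430e-10

3.6430e-10


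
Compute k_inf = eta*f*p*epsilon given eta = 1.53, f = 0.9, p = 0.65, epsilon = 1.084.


k_inf = eta * f * p * epsilon
k_inf = 1.53 * 0.9 * 0.65 * 1.084
k_inf = 0.97023

0.97023


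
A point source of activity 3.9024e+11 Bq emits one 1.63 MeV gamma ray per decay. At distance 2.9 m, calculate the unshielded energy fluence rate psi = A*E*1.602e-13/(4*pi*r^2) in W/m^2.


psi = A * E * 1.602e-13 / (4*pi*r^2)
psi = 3.9024e+11 * 1.63 * 1.602e-13 / (4*pi*2.9^2)
psi = 9.6422e-04 W/m^2

9.6422e-04


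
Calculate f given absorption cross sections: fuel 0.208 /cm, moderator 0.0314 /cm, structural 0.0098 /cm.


f = Sigma_a_fuel / (Sigma_a_fuel + Sigma_a_mod + Sigma_a_other)
f = 0.208 / (0.208 + 0.0314 + 0.0098)
f = 0.83467

0.83467


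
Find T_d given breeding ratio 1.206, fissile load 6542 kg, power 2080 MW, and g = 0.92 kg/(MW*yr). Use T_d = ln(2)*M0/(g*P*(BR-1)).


Breeding gain G = BR - 1 = 1.206 - 1 = 0.206
Fissile production rate = g * P * G = 0.92 * 2080 * 0.206 = 394.2016 kg/yr
T_d = ln(2) * M0 / (g * P * G)
T_d = ln(2) * 6542 / 394.2016 = 11.503 yr

11.503


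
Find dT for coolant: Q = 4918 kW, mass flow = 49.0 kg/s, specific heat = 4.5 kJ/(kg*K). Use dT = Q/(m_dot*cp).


dT = Q / (m_dot * cp)
dT = 4918 / (49.0 * 4.5)
dT = 22.304 C

22.304


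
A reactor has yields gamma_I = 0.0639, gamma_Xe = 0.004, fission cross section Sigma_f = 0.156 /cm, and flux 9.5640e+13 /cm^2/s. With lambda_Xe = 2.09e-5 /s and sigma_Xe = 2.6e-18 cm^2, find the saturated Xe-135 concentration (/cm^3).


Xe_eq = (gamma_I + gamma_Xe) * Sigma_f * phi / (lambda_Xe + sigma_Xe * phi)
Numerator = (0.0639 + 0.004) * 0.156 * 9.5640e+13 = 1.013057e+12
Denominator = 2.09e-5 + 2.6e-18 * 9.5640e+13 = 2.695640e-04
Xe_eq = 1.013057e+12 / 2.695640e-04 = 3.7581e+15 /cm^3

3.7581e+15


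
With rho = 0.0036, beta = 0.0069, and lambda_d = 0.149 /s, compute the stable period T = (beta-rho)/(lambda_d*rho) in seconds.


T = (beta - rho) / (lambda_d * rho)
T = (0.0069 - 0.0036) / (0.149 * 0.0036)
T = 6.1521 s

6.1521


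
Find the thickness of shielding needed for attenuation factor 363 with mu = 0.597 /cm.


x = ln(factor) / mu
x = ln(363) / 0.597
x = 9.8734 cm

9.8734


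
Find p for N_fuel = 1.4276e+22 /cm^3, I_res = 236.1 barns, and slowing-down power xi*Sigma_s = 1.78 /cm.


p = exp(-N * I * 1e-24 / (xi*Sigma_s))
p = exp(-1.4276e+22 * 236.1 * 1e-24 / 1.78)
p = 0.15053

0.15053


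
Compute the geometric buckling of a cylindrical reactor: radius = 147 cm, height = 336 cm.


B^2 = (2.405/R)^2 + (pi/H)^2
B^2 = (2.405/147)^2 + (pi/336)^2
B^2 = 3.5509e-04 /cm^2

3.5509e-04


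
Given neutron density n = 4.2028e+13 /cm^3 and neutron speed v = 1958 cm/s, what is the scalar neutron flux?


phi = n * v
phi = 4.2028e+13 * 1958
phi = 8.2291e+16 /cm^2/s

8.2291e+16


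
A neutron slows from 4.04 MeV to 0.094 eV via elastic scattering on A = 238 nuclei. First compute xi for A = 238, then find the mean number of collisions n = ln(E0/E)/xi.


xi = 1 + (A-1)^2/(2A)*ln((A-1)/(A+1)) = 0.008379872 (for A = 238)
n = ln(E0/E) / xi
n = ln(4.04e6 / 0.094) / 0.008379872
n = ln(4.297872e+07) / 0.008379872 = 2097.4

2097.4


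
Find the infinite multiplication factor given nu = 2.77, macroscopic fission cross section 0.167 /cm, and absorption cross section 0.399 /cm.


k_inf = nu * Sigma_f / Sigma_a
k_inf = 2.77 * 0.167 / 0.399
k_inf = 1.1594

1.1594


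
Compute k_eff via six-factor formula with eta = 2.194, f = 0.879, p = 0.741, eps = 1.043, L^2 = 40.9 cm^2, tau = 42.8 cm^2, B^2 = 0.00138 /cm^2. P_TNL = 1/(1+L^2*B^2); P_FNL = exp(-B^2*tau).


k_inf = eta*f*p*eps = 2.194*0.879*0.741*1.043 = 1.490486
P_TNL = 1/(1 + L^2*B^2) = 1/(1 + 40.9*0.00138) = 0.9465735
P_FNL = exp(-B^2*tau) = exp(-0.00138*42.8) = 0.9426464
k_eff = k_inf * P_TNL * P_FNL = 1.490486 * 0.9465735 * 0.9426464
k_eff = 1.3299

1.3299


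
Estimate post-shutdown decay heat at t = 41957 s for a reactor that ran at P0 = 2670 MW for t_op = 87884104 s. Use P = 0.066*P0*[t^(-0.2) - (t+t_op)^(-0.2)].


P/P0 = 0.066 * [t^(-0.2) - (t + t_op)^(-0.2)]
P/P0 = 0.066 * [41957^(-0.2) - (41957 + 87884104)^(-0.2)]
P/P0 = 0.066 * [0.1189705 - 0.02577368] = 0.006150990
P = 2670 * 0.006150990 = 16.423 MW

16.423


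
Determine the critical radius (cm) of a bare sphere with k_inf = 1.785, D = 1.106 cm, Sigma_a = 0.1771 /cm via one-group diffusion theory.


L^2 = D / Sigma_a = 1.106 / 0.1771 = 6.245059 cm^2
B_m^2 = (k_inf - 1) / L^2 = (1.785 - 1) / 6.245059 = 0.1256994 /cm^2
For a bare sphere: B_g = pi/R, so R_c = pi / sqrt(B_m^2)
R_c = pi / sqrt(0.1256994) = 8.8610 cm

8.8610


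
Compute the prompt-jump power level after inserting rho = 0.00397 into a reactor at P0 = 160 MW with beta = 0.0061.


P1/P0 = beta / (beta - rho)
P1/P0 = 0.0061 / (0.0061 - 0.00397) = 2.863850
P1 = 160 * 2.863850 = 458.22 MW

458.22


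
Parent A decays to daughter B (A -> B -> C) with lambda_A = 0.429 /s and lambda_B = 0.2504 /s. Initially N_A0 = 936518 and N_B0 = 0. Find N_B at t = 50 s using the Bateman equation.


N_B(t) = lambda_A * N_A0 / (lambda_B - lambda_A) * [exp(-lambda_A*t) - exp(-lambda_B*t)]
exp(-0.429*50) = 4.834854e-10; exp(-0.2504*50) = 3.652860e-06
N_B = 0.429 * 936518 / (0.2504 - 0.429) * (4.834854e-10 - 3.652860e-06)
N_B = 8.2161

8.2161


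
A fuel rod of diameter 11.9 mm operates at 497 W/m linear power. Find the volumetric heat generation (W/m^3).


r = D / 2 / 1000 = 11.9 / 2 / 1000 = 0.00595 m
q''' = q' / (pi * r^2)
q''' = 497 / (pi * 0.00595^2)
q''' = 4.4686e+06 W/m^3

4.4686e+06


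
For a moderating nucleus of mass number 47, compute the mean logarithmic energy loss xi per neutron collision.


xi = 1 + (A-1)^2/(2A) * ln((A-1)/(A+1))
xi = 1 + (47-1)^2/(2*47) * ln((47-1)/(47 +1))
xi = 0.041956

0.041956


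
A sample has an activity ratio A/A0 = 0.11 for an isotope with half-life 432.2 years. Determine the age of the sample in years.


lambda = ln(2) / t_half = ln(2) / 432.2 = 0.001603765 /yr
t = -ln(A/A0) / lambda
t = -ln(0.11) / 0.001603765
t = 1376.3 yr

1376.3


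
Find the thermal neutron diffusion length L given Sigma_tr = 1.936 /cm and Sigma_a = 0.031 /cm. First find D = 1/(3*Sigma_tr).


D = 1 / (3 * Sigma_tr) = 1 / (3 * 1.936) = 0.1721763 cm
L = sqrt(D / Sigma_a)
L = sqrt(0.1721763 / 0.031)
L = 2.3567 cm

2.3567


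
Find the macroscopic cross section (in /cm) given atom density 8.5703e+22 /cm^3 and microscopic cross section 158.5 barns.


Sigma = N * sigma_barns * 1e-24
Sigma = 8.5703e+22 * 158.5 * 1e-24
Sigma = 13.584 /cm

13.584


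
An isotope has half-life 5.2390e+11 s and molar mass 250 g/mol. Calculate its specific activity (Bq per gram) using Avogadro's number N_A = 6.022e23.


lambda = ln(2) / t_half = ln(2) / 5.2390e+11 = 1.323052e-12 /s
SA = lambda * N_A / M
SA = 1.323052e-12 * 6.022e23 / 250
SA = 3.1870e+09 Bq/g

3.1870e+09


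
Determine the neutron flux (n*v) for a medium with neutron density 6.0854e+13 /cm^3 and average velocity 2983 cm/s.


phi = n * v
phi = 6.0854e+13 * 2983
phi = 1.8153e+17 /cm^2/s

1.8153e+17


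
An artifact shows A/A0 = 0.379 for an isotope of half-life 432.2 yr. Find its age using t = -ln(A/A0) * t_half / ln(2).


lambda = ln(2) / t_half = ln(2) / 432.2 = 0.001603765 /yr
t = -ln(A/A0) / lambda
t = -ln(0.379) / 0.001603765
t = 604.96 yr

604.96


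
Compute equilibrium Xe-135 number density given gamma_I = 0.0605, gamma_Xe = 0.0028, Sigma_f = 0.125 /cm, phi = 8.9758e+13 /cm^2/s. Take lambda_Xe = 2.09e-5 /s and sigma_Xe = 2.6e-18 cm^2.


Xe_eq = (gamma_I + gamma_Xe) * Sigma_f * phi / (lambda_Xe + sigma_Xe * phi)
Numerator = (0.0605 + 0.0028) * 0.125 * 8.9758e+13 = 7.102102e+11
Denominator = 2.09e-5 + 2.6e-18 * 8.9758e+13 = 2.542708e-04
Xe_eq = 7.102102e+11 / 2.542708e-04 = 2.7931e+15 /cm^3

2.7931e+15


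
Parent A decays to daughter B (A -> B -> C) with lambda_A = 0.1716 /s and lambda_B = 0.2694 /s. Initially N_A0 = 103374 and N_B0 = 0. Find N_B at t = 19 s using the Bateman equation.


N_B(t) = lambda_A * N_A0 / (lambda_B - lambda_A) * [exp(-lambda_A*t) - exp(-lambda_B*t)]
exp(-0.1716*19) = 0.03837305; exp(-0.2694*19) = 0.005984395
N_B = 0.1716 * 103374 / (0.2694 - 0.1716) * (0.03837305 - 0.005984395)
N_B = 5874.7

5874.7


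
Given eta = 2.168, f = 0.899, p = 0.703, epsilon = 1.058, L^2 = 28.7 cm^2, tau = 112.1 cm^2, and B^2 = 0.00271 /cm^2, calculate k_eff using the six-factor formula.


k_inf = eta*f*p*eps = 2.168*0.899*0.703*1.058 = 1.449639
P_TNL = 1/(1 + L^2*B^2) = 1/(1 + 28.7*0.00271) = 0.9278357
P_FNL = exp(-B^2*tau) = exp(-0.00271*112.1) = 0.7380151
k_eff = k_inf * P_TNL * P_FNL = 1.449639 * 0.9278357 * 0.7380151
k_eff = 0.99265

0.99265


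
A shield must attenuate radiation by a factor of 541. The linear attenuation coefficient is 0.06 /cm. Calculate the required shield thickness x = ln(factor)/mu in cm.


x = ln(factor) / mu
x = ln(541) / 0.06
x = 104.89 cm

104.89


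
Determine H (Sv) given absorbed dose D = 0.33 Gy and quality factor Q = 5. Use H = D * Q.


H = D * Q
H = 0.33 * 5
H = 1.6500 Sv

1.6500


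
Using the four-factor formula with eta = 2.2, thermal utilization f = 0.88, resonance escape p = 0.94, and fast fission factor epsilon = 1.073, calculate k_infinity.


k_inf = eta * f * p * epsilon
k_inf = 2.2 * 0.88 * 0.94 * 1.073
k_inf = 1.9527

1.9527


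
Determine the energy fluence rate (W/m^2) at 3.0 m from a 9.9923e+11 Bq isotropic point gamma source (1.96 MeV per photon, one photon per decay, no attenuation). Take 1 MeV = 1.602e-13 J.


psi = A * E * 1.602e-13 / (4*pi*r^2)
psi = 9.9923e+11 * 1.96 * 1.602e-13 / (4*pi*3.0^2)
psi = 0.0027742 W/m^2

0.0027742


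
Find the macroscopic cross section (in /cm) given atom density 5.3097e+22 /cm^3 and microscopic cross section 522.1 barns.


Sigma = N * sigma_barns * 1e-24
Sigma = 5.3097e+22 * 522.1 * 1e-24
Sigma = 27.722 /cm

27.722


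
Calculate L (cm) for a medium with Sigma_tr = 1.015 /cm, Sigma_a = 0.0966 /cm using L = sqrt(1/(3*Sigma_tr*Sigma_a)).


D = 1 / (3 * Sigma_tr) = 1 / (3 * 1.015) = 0.3284072 cm
L = sqrt(D / Sigma_a)
L = sqrt(0.3284072 / 0.0966)
L = 1.8438 cm

1.8438


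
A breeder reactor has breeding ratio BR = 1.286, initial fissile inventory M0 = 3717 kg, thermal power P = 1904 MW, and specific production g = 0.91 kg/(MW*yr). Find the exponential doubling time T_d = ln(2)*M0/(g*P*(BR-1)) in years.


Breeding gain G = BR - 1 = 1.286 - 1 = 0.286
Fissile production rate = g * P * G = 0.91 * 1904 * 0.286 = 495.53504 kg/yr
T_d = ln(2) * M0 / (g * P * G)
T_d = ln(2) * 3717 / 495.53504 = 5.1993 yr

5.1993


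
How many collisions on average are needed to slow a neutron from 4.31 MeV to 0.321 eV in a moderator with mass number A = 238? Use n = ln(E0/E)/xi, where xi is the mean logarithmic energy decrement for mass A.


xi = 1 + (A-1)^2/(2A)*ln((A-1)/(A+1)) = 0.008379872 (for A = 238)
n = ln(E0/E) / xi
n = ln(4.31e6 / 0.321) / 0.008379872
n = ln(1.342679e+07) / 0.008379872 = 1958.6

1958.6


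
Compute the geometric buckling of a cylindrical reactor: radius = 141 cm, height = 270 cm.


B^2 = (2.405/R)^2 + (pi/H)^2
B^2 = (2.405/141)^2 + (pi/270)^2
B^2 = 4.2632e-04 /cm^2

4.2632e-04


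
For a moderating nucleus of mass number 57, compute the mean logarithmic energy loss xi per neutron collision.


xi = 1 + (A-1)^2/(2A) * ln((A-1)/(A+1))
xi = 1 + (57-1)^2/(2*57) * ln((57-1)/(57 +1))
xi = 0.034681

0.034681


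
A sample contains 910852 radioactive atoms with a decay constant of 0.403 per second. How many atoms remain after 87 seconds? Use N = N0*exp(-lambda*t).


N = N0 * exp(-lambda * t)
N = 910852 * exp(-0.403 * 87)
N = 5.4032e-10

5.4032e-10


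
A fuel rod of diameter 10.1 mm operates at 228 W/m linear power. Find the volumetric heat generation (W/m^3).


r = D / 2 / 1000 = 10.1 / 2 / 1000 = 0.00505 m
q''' = q' / (pi * r^2)
q''' = 228 / (pi * 0.00505^2)
q''' = 2.8458e+06 W/m^3

2.8458e+06


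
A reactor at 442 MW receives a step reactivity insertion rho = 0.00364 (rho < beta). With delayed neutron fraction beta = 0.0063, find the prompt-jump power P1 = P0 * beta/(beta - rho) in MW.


P1/P0 = beta / (beta - rho)
P1/P0 = 0.0063 / (0.0063 - 0.00364) = 2.368421
P1 = 442 * 2.368421 = 1046.8 MW

1046.8


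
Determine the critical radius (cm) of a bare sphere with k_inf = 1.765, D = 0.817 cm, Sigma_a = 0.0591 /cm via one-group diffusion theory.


L^2 = D / Sigma_a = 0.817 / 0.0591 = 13.82403 cm^2
B_m^2 = (k_inf - 1) / L^2 = (1.765 - 1) / 13.82403 = 0.05533842 /cm^2
For a bare sphere: B_g = pi/R, so R_c = pi / sqrt(B_m^2)
R_c = pi / sqrt(0.05533842) = 13.355 cm

13.355


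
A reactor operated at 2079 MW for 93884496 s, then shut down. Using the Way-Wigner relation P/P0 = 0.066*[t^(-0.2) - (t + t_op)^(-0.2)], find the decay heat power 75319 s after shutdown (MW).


P/P0 = 0.066 * [t^(-0.2) - (t + t_op)^(-0.2)]
P/P0 = 0.066 * [75319^(-0.2) - (75319 + 93884496)^(-0.2)]
P/P0 = 0.066 * [0.1058325 - 0.02543382] = 0.005306313
P = 2079 * 0.005306313 = 11.032 MW

11.032


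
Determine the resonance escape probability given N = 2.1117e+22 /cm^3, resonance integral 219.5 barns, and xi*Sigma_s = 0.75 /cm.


p = exp(-N * I * 1e-24 / (xi*Sigma_s))
p = exp(-2.1117e+22 * 219.5 * 1e-24 / 0.75)
p = 0.0020699

0.0020699


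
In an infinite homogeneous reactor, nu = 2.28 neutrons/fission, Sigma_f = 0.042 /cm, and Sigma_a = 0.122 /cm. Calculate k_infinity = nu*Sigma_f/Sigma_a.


k_inf = nu * Sigma_f / Sigma_a
k_inf = 2.28 * 0.042 / 0.122
k_inf = 0.78492

0.78492


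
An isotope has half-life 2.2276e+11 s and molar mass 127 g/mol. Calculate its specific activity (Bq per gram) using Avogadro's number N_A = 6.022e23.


lambda = ln(2) / t_half = ln(2) / 2.2276e+11 = 3.111632e-12 /s
SA = lambda * N_A / M
SA = 3.111632e-12 * 6.022e23 / 127
SA = 1.4755e+10 Bq/g

1.4755e+10


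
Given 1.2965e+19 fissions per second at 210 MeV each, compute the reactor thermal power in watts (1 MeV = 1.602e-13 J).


P = fission_rate * E_MeV * 1.602e-13
P = 1.2965e+19 * 210 * 1.602e-13
P = 4.3617e+08 W

4.3617e+08


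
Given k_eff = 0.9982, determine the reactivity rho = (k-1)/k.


rho = (k_eff - 1) / k_eff
rho = (0.9982 - 1) / 0.9982
rho = -0.0018032

-0.0018032


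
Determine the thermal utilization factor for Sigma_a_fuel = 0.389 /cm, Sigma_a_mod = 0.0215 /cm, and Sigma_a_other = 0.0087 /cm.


f = Sigma_a_fuel / (Sigma_a_fuel + Sigma_a_mod + Sigma_a_other)
f = 0.389 / (0.389 + 0.0215 + 0.0087)
f = 0.92796

0.92796


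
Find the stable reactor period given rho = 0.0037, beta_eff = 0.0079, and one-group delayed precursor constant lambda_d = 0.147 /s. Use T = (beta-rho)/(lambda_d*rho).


T = (beta - rho) / (lambda_d * rho)
T = (0.0079 - 0.0037) / (0.147 * 0.0037)
T = 7.7220 s

7.7220
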